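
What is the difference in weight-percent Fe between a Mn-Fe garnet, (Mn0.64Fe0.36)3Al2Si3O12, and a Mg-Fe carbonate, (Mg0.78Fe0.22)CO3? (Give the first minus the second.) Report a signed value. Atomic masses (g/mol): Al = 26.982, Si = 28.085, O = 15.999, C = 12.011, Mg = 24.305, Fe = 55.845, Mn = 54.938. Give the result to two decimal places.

-1.30 percentage points

Fe in (Mn0.64Fe0.36)3Al2Si3O12: molar mass 496.001 g/mol; 1.08×55.845 = 60.313 g → 12.16 wt%.
Fe in (Mg0.78Fe0.22)CO3: molar mass 91.252 g/mol; 0.22×55.845 = 12.286 g → 13.46 wt%.
Difference = 12.16 − 13.46 = -1.30 percentage points.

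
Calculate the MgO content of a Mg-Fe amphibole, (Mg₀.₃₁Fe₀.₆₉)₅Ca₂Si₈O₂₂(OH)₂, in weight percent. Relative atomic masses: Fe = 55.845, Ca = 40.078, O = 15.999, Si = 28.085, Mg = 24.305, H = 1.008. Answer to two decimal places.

M((Mg₀.₃₁Fe₀.₆₉)₅Ca₂Si₈O₂₂(OH)₂) = 921.166 g/mol; M(MgO) = 40.304 g/mol.
Moles MgO per formula unit = 1.55 Mg ÷ 1 = 1.5500.
MgO fraction = (1.5500 × 40.304) / 921.166 = 62.471/921.166 = 0.0678.

6.78 wt%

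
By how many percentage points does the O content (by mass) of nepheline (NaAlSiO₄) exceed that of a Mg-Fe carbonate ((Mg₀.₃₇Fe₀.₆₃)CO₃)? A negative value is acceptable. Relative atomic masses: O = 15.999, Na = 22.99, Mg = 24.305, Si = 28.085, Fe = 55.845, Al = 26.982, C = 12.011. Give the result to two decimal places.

-1.02 percentage points

M(NaAlSiO₄) = 142.053 g/mol, so wt% O = 63.996/142.053 × 100 = 45.05%.
M((Mg₀.₃₇Fe₀.₆₃)CO₃) = 104.183 g/mol, so wt% O = 47.997/104.183 × 100 = 46.07%.
45.05 − 46.07 = -1.02 pp.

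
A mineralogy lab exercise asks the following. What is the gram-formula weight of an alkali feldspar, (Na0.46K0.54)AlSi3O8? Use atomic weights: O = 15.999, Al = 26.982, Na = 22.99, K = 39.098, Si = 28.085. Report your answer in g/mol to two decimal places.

The formula mass is the sum 0.46·22.99 + 0.54·39.098 + 1·26.982 + 3·28.085 + 8·15.999.

270.92 g/mol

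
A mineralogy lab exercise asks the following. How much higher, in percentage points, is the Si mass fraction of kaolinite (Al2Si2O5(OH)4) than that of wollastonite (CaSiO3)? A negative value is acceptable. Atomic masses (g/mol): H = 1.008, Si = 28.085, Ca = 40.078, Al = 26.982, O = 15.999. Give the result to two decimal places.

M(Al2Si2O5(OH)4) = 258.157 g/mol, so wt% Si = 56.170/258.157 × 100 = 21.76%.
M(CaSiO3) = 116.160 g/mol, so wt% Si = 28.085/116.160 × 100 = 24.18%.
21.76 − 24.18 = -2.42 pp.

-2.42 percentage points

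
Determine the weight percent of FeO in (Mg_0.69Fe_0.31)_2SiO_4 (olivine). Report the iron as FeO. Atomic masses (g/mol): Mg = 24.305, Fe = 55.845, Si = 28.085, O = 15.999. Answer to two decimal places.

27.80 wt%

M((Mg_0.69Fe_0.31)_2SiO_4) = 160.246 g/mol; M(FeO) = 71.844 g/mol.
Moles FeO per formula unit = 0.62 Fe ÷ 1 = 0.6200.
FeO fraction = (0.6200 × 71.844) / 160.246 = 44.543/160.246 = 0.2780.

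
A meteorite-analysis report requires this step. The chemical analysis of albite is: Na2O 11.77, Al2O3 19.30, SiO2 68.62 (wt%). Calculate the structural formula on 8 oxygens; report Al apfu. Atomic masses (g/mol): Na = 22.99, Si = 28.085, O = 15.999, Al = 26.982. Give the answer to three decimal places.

0.996 Al apfu

Na2O (M=61.979): mol = 0.18990; Na = 0.37980, O = 0.18990.
Al2O3 (M=101.961): mol = 0.18929; Al = 0.37858, O = 0.56787.
SiO2 (M=60.083): mol = 1.14209; Si = 1.14209, O = 2.28418.
ΣO = 3.04195; factor = 8/ΣO = 2.62989.
Al apfu = 0.37858 × 2.62989 = 0.996.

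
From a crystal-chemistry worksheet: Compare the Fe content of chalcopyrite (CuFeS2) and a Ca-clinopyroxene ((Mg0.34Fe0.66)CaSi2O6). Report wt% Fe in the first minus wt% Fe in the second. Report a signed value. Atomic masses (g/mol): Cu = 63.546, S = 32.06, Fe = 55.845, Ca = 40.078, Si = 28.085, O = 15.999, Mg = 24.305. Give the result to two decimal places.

Fe in CuFeS2: molar mass 183.511 g/mol; 1×55.845 = 55.845 g → 30.43 wt%.
Fe in (Mg0.34Fe0.66)CaSi2O6: molar mass 237.363 g/mol; 0.66×55.845 = 36.858 g → 15.53 wt%.
Difference = 30.43 − 15.53 = 14.90 percentage points.

14.90 percentage points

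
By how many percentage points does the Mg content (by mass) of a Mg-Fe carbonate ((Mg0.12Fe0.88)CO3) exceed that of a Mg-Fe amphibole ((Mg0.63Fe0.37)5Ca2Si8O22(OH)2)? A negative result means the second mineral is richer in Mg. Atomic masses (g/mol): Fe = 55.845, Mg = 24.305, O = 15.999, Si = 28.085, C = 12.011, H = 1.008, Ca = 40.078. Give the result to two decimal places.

M((Mg0.12Fe0.88)CO3) = 112.068 g/mol, so wt% Mg = 2.917/112.068 × 100 = 2.60%.
M((Mg0.63Fe0.37)5Ca2Si8O22(OH)2) = 870.702 g/mol, so wt% Mg = 76.561/870.702 × 100 = 8.79%.
2.60 − 8.79 = -6.19 pp.

-6.19 percentage points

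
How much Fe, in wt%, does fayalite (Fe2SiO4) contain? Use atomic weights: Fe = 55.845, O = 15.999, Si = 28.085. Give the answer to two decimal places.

M(Fe2SiO4) = 203.771 g/mol.
Fe contributes 2 × 55.845 = 111.690 g per mole.
111.690/203.771 = 0.5481 → 54.81%.

54.81 wt%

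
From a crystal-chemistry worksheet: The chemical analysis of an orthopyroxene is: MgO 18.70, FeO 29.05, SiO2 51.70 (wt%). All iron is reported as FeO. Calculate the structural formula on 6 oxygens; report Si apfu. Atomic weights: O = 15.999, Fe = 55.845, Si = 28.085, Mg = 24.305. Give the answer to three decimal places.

1.994 Si apfu

MgO (M=40.304): mol = 0.46397; Mg = 0.46397, O = 0.46397.
FeO (M=71.844): mol = 0.40435; Fe = 0.40435, O = 0.40435.
SiO2 (M=60.083): mol = 0.86048; Si = 0.86048, O = 1.72096.
ΣO = 2.58928; factor = 6/ΣO = 2.31725.
Si apfu = 0.86048 × 2.31725 = 1.994.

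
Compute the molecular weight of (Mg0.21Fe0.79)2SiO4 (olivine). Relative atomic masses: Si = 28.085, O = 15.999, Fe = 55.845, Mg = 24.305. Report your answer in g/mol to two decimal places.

190.52 g/mol

Mg: 0.42 × 24.305 = 10.2081
Fe: 1.58 × 55.845 = 88.2351
Si: 1 × 28.085 = 28.0850
O: 4 × 15.999 = 63.9960
Summing the contributions gives the formula mass.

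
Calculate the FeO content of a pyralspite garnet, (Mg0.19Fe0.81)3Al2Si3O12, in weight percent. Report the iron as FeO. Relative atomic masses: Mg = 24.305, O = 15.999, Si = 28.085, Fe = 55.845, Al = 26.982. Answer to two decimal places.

36.39 wt%

Formula mass = 479.764 g/mol.
2.43 Fe → 2.4300 mol FeO per formula unit; M(FeO) = 71.844, so FeO mass = 174.581 g.
174.581/479.764 × 100 = 36.39 wt%.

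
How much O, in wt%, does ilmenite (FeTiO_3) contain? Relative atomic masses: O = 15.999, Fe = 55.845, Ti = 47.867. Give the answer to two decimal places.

Formula mass = 1·55.845 + 1·47.867 + 3·15.999 = 151.709 g/mol, of which 47.997 g is O.
So O makes up 47.997/151.709 = 0.3164 of the mass, i.e. 31.64%.

31.64 wt%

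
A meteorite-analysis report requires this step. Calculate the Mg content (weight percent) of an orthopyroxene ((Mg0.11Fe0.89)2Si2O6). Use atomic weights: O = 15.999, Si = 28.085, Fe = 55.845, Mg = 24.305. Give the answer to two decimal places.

Molar mass of (Mg0.11Fe0.89)2Si2O6: 0.22×24.305 + 1.78×55.845 + 2×28.085 + 6×15.999 = 256.915 g/mol.
Mass of Mg per formula unit: 0.22 × 24.305 = 5.347 g.
Weight fraction Mg = 5.347 / 256.915 = 0.0208.

2.08 weight percent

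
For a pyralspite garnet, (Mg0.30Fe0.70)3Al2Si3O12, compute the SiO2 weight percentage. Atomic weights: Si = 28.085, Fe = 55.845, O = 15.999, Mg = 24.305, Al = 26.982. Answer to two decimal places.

38.40 wt%

M((Mg0.30Fe0.70)3Al2Si3O12) = 469.356 g/mol; M(SiO2) = 60.083 g/mol.
Moles SiO2 per formula unit = 3 Si ÷ 1 = 3.0000.
SiO2 fraction = (3.0000 × 60.083) / 469.356 = 180.249/469.356 = 0.3840.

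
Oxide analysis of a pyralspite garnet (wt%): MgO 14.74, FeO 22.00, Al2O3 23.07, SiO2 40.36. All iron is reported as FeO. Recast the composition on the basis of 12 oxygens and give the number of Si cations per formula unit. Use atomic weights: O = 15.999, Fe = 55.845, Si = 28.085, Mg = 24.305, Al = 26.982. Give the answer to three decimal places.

2.992 Si apfu

MgO (M=40.304): mol = 0.36572; Mg = 0.36572, O = 0.36572.
FeO (M=71.844): mol = 0.30622; Fe = 0.30622, O = 0.30622.
Al2O3 (M=101.961): mol = 0.22626; Al = 0.45252, O = 0.67878.
SiO2 (M=60.083): mol = 0.67174; Si = 0.67174, O = 1.34348.
ΣO = 2.69420; factor = 12/ΣO = 4.45401.
Si apfu = 0.67174 × 4.45401 = 2.992.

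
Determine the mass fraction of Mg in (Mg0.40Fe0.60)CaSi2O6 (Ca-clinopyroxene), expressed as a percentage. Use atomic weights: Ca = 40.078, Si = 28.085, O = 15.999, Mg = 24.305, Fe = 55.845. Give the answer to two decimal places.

M((Mg0.40Fe0.60)CaSi2O6) = 235.471 g/mol.
Mg contributes 0.40 × 24.305 = 9.722 g per mole.
9.722/235.471 = 0.0413 → 4.13%.

4.13 wt%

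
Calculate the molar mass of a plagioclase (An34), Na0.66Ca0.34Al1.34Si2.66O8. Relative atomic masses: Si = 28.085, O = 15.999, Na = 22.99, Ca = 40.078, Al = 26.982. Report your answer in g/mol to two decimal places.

Na: 0.66 × 22.99 = 15.1734
Ca: 0.34 × 40.078 = 13.6265
Al: 1.34 × 26.982 = 36.1559
Si: 2.66 × 28.085 = 74.7061
O: 8 × 15.999 = 127.9920
Summing the contributions gives the formula mass.

267.65 g/mol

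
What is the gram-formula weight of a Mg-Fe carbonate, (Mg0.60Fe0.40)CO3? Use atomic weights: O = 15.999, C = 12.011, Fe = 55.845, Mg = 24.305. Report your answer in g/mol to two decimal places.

96.93 g/mol

M = 0.60*24.305 + 0.40*55.845 + 1*12.011 + 3*15.999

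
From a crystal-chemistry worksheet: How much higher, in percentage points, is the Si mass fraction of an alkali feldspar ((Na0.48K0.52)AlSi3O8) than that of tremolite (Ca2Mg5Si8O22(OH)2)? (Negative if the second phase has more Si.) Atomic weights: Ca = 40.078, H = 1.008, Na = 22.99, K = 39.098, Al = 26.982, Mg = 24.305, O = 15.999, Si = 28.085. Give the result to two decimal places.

3.48 percentage points

First mineral: 84.255 g Si in 270.595 g formula = 31.14 wt% Si.
Second mineral: 224.680 g Si in 812.353 g formula = 27.66 wt% Si.
31.14% − 27.66% gives a difference of 3.48 percentage points.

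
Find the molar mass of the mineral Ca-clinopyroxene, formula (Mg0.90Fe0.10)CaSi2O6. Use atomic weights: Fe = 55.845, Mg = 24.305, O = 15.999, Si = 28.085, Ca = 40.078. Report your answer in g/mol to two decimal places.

Mg: 0.90 × 24.305 = 21.8745
Fe: 0.10 × 55.845 = 5.5845
Ca: 1 × 40.078 = 40.0780
Si: 2 × 28.085 = 56.1700
O: 6 × 15.999 = 95.9940
Summing the contributions gives the formula mass.

219.70 g/mol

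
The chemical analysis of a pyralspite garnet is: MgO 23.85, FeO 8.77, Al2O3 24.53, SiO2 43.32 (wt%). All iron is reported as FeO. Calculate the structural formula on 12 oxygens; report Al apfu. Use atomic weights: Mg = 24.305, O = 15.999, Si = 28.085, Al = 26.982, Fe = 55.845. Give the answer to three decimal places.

2.007 Al apfu

MgO: 23.85/40.304 = 0.59175 mol → 0.59175 mol Mg, 0.59175 mol O.
FeO: 8.77/71.844 = 0.12207 mol → 0.12207 mol Fe, 0.12207 mol O.
Al2O3: 24.53/101.961 = 0.24058 mol → 0.48116 mol Al, 0.72174 mol O.
SiO2: 43.32/60.083 = 0.72100 mol → 0.72100 mol Si, 1.44200 mol O.
Total oxygen = 2.87756 mol. Normalization factor = 12/2.87756 = 4.17020.
Al per 12 O = 0.48116 × 4.17020 = 2.007.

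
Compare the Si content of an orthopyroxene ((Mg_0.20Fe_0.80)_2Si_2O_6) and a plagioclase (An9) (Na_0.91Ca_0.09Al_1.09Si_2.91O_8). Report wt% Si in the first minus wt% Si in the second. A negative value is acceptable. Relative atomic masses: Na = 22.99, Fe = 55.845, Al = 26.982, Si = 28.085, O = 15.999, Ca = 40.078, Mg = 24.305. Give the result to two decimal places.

-8.64 percentage points

First mineral: 56.170 g Si in 251.238 g formula = 22.36 wt% Si.
Second mineral: 81.727 g Si in 263.658 g formula = 31.00 wt% Si.
22.36% − 31.00% gives a difference of -8.64 percentage points.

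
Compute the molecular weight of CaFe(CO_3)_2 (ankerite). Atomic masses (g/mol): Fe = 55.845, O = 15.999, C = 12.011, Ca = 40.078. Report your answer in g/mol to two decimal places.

M = 1*40.078 + 1*55.845 + 2*12.011 + 6*15.999

215.94 g/mol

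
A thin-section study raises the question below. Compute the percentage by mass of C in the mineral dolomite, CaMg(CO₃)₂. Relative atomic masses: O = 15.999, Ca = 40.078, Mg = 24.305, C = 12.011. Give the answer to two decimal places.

13.03 wt%

Formula mass = 1*40.078 + 1*24.305 + 2*12.011 + 6*15.999 = 184.399 g/mol, of which 24.022 g is C.
So C makes up 24.022/184.399 = 0.1303 of the mass, i.e. 13.03%.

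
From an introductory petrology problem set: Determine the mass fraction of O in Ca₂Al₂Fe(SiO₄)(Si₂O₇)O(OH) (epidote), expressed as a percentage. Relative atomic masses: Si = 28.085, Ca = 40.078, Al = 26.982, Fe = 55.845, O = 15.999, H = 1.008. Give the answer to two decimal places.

43.04 mass %

M(Ca₂Al₂Fe(SiO₄)(Si₂O₇)O(OH)) = 483.215 g/mol.
O contributes 13 × 15.999 = 207.987 g per mole.
207.987/483.215 = 0.4304 → 43.04%.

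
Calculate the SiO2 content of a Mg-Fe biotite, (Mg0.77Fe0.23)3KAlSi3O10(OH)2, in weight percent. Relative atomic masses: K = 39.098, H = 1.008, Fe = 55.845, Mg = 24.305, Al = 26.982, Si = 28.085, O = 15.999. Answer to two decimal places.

41.06 wt%

M((Mg0.77Fe0.23)3KAlSi3O10(OH)2) = 439.017 g/mol; M(SiO2) = 60.083 g/mol.
Moles SiO2 per formula unit = 3 Si ÷ 1 = 3.0000.
SiO2 fraction = (3.0000 × 60.083) / 439.017 = 180.249/439.017 = 0.4106.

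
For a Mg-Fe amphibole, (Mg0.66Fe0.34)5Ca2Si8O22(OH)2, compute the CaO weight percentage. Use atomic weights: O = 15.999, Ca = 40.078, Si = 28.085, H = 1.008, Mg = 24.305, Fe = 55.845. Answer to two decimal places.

12.95 wt%

Molar mass of (Mg0.66Fe0.34)5Ca2Si8O22(OH)2 = 3.30·24.305 + 1.70·55.845 + 2·40.078 + 8·28.085 + 24·15.999 + 2·1.008 = 865.971 g/mol.
Each formula unit contains 2 Ca, equivalent to 2/1 = 2.0000 mol CaO.
M(CaO) = 1×40.078 + 1×15.999 = 56.077 g/mol.
Mass of CaO per formula unit = 2.0000 × 56.077 = 112.154 g.
CaO wt% = 112.154 / 865.971 × 100 = 12.95%.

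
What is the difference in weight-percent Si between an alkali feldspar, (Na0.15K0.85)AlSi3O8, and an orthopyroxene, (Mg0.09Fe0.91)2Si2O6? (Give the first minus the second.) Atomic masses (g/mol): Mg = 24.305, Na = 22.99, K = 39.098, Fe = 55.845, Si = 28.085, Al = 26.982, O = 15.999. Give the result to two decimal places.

M((Na0.15K0.85)AlSi3O8) = 275.911 g/mol, so wt% Si = 84.255/275.911 × 100 = 30.54%.
M((Mg0.09Fe0.91)2Si2O6) = 258.177 g/mol, so wt% Si = 56.170/258.177 × 100 = 21.76%.
30.54 − 21.76 = 8.78 pp.

8.78 percentage points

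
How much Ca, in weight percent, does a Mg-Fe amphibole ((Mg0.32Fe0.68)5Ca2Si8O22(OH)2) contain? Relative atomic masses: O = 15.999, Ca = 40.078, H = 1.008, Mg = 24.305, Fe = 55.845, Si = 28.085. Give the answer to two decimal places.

Formula mass = 1.60·24.305 + 3.40·55.845 + 2·40.078 + 8·28.085 + 24·15.999 + 2·1.008 = 919.589 g/mol, of which 80.156 g is Ca.
So Ca makes up 80.156/919.589 = 0.0872 of the mass, i.e. 8.72%.

8.72 weight percent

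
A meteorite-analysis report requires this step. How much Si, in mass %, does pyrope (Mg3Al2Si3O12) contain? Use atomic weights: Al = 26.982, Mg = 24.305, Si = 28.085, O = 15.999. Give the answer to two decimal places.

M(Mg3Al2Si3O12) = 403.122 g/mol.
Si contributes 3 × 28.085 = 84.255 g per mole.
84.255/403.122 = 0.2090 → 20.90%.

20.90 mass %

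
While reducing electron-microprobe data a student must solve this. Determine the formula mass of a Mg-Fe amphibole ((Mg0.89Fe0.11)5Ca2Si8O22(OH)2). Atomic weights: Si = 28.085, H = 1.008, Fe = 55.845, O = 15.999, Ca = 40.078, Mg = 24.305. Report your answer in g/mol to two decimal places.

829.70 g/mol

M = 4.45×24.305 + 0.55×55.845 + 2×40.078 + 8×28.085 + 24×15.999 + 2×1.008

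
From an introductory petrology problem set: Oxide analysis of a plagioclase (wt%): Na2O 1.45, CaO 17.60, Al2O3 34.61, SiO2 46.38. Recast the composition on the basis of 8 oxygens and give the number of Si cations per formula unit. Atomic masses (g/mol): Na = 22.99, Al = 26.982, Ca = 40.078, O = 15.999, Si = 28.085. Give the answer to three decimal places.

Na2O (M=61.979): mol = 0.02340; Na = 0.04680, O = 0.02340.
CaO (M=56.077): mol = 0.31385; Ca = 0.31385, O = 0.31385.
Al2O3 (M=101.961): mol = 0.33944; Al = 0.67888, O = 1.01832.
SiO2 (M=60.083): mol = 0.77193; Si = 0.77193, O = 1.54386.
ΣO = 2.89943; factor = 8/ΣO = 2.75916.
Si apfu = 0.77193 × 2.75916 = 2.130.

2.130 Si apfu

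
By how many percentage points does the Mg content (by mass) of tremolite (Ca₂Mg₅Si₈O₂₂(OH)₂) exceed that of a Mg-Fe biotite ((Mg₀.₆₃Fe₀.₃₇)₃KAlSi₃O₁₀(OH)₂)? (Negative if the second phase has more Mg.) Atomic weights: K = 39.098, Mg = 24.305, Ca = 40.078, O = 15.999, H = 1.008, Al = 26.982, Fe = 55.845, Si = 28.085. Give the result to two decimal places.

M(Ca₂Mg₅Si₈O₂₂(OH)₂) = 812.353 g/mol, so wt% Mg = 121.525/812.353 × 100 = 14.96%.
M((Mg₀.₆₃Fe₀.₃₇)₃KAlSi₃O₁₀(OH)₂) = 452.263 g/mol, so wt% Mg = 45.936/452.263 × 100 = 10.16%.
14.96 − 10.16 = 4.80 pp.

4.80 percentage points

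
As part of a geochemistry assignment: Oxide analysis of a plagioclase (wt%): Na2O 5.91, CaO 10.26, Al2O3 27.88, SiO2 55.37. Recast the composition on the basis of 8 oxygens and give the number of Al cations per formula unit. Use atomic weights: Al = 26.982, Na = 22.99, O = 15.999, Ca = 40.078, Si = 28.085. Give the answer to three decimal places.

1.487 Al apfu

Na2O (M=61.979): mol = 0.09535; Na = 0.19070, O = 0.09535.
CaO (M=56.077): mol = 0.18296; Ca = 0.18296, O = 0.18296.
Al2O3 (M=101.961): mol = 0.27344; Al = 0.54688, O = 0.82032.
SiO2 (M=60.083): mol = 0.92156; Si = 0.92156, O = 1.84312.
ΣO = 2.94175; factor = 8/ΣO = 2.71947.
Al apfu = 0.54688 × 2.71947 = 1.487.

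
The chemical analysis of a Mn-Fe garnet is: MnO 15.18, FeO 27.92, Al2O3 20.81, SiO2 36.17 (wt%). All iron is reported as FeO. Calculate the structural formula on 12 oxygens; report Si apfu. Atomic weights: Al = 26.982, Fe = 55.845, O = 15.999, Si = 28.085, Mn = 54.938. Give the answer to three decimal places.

2.986 Si apfu

15.18 wt% MnO ÷ 70.937 g/mol = 0.21399 mol, giving 0.21399 Mn and 0.21399 O.
27.92 wt% FeO ÷ 71.844 g/mol = 0.38862 mol, giving 0.38862 Fe and 0.38862 O.
20.81 wt% Al2O3 ÷ 101.961 g/mol = 0.20410 mol, giving 0.40820 Al and 0.61230 O.
36.17 wt% SiO2 ÷ 60.083 g/mol = 0.60200 mol, giving 0.60200 Si and 1.20400 O.
Oxygen sums to 2.41891; scaling by 12/2.41891 = 4.96091 puts the formula on 12 O.
Si: 0.60200 × 4.96091 = 2.986 atoms per formula unit.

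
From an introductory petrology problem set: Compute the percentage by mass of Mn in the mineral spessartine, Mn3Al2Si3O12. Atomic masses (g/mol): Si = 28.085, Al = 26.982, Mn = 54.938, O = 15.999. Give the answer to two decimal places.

33.29 weight percent

M(Mn3Al2Si3O12) = 495.021 g/mol.
Mn contributes 3 × 54.938 = 164.814 g per mole.
164.814/495.021 = 0.3329 → 33.29%.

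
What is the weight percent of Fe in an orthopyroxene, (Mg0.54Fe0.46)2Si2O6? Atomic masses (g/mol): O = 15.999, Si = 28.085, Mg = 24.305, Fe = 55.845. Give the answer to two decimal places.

Formula mass = 1.08×24.305 + 0.92×55.845 + 2×28.085 + 6×15.999 = 229.791 g/mol, of which 51.377 g is Fe.
So Fe makes up 51.377/229.791 = 0.2236 of the mass, i.e. 22.36%.

22.36 weight percent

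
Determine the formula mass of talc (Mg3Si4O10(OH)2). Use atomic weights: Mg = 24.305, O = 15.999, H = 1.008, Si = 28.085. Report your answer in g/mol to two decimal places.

The formula mass is the sum 3*24.305 + 4*28.085 + 12*15.999 + 2*1.008.

379.26 g/mol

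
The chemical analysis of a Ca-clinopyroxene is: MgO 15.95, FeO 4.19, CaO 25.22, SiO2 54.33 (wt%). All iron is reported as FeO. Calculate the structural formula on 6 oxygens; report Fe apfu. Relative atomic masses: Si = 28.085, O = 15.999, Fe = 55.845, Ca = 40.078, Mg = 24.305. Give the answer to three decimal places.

MgO (M=40.304): mol = 0.39574; Mg = 0.39574, O = 0.39574.
FeO (M=71.844): mol = 0.05832; Fe = 0.05832, O = 0.05832.
CaO (M=56.077): mol = 0.44974; Ca = 0.44974, O = 0.44974.
SiO2 (M=60.083): mol = 0.90425; Si = 0.90425, O = 1.80850.
ΣO = 2.71230; factor = 6/ΣO = 2.21214.
Fe apfu = 0.05832 × 2.21214 = 0.129.

0.129 Fe apfu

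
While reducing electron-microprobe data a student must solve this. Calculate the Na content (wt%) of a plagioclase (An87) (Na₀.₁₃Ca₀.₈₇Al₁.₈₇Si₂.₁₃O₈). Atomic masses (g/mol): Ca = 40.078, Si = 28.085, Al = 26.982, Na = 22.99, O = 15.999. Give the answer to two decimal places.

Molar mass of Na₀.₁₃Ca₀.₈₇Al₁.₈₇Si₂.₁₃O₈: 0.13*22.99 + 0.87*40.078 + 1.87*26.982 + 2.13*28.085 + 8*15.999 = 276.126 g/mol.
Mass of Na per formula unit: 0.13 × 22.99 = 2.989 g.
Weight fraction Na = 2.989 / 276.126 = 0.0108.

1.08 wt%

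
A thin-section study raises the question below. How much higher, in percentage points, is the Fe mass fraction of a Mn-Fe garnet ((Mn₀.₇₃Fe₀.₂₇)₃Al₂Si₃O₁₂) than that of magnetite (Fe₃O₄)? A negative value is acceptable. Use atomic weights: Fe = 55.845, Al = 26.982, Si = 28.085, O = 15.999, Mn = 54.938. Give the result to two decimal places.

Fe in (Mn₀.₇₃Fe₀.₂₇)₃Al₂Si₃O₁₂: molar mass 495.756 g/mol; 0.81×55.845 = 45.234 g → 9.12 wt%.
Fe in Fe₃O₄: molar mass 231.531 g/mol; 3×55.845 = 167.535 g → 72.36 wt%.
Difference = 9.12 − 72.36 = -63.24 percentage points.

-63.24 percentage points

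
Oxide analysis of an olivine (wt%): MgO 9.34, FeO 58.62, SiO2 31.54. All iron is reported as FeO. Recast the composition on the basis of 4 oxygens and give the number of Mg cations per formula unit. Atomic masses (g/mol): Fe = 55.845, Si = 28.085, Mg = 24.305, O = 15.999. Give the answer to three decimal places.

9.34 wt% MgO ÷ 40.304 g/mol = 0.23174 mol, giving 0.23174 Mg and 0.23174 O.
58.62 wt% FeO ÷ 71.844 g/mol = 0.81593 mol, giving 0.81593 Fe and 0.81593 O.
31.54 wt% SiO2 ÷ 60.083 g/mol = 0.52494 mol, giving 0.52494 Si and 1.04988 O.
Oxygen sums to 2.09755; scaling by 4/2.09755 = 1.90699 puts the formula on 4 O.
Mg: 0.23174 × 1.90699 = 0.442 atoms per formula unit.

0.442 Mg apfu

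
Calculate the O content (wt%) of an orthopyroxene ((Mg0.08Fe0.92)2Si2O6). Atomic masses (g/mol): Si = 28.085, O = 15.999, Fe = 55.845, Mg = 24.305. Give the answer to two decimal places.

37.09 wt%

M((Mg0.08Fe0.92)2Si2O6) = 258.808 g/mol.
O contributes 6 × 15.999 = 95.994 g per mole.
95.994/258.808 = 0.3709 → 37.09%.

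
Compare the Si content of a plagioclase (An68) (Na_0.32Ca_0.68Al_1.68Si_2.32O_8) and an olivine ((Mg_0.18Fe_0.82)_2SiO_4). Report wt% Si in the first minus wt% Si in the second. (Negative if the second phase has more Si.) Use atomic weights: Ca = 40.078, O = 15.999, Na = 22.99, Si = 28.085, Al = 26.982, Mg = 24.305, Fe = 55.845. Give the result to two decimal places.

M(Na_0.32Ca_0.68Al_1.68Si_2.32O_8) = 273.089 g/mol, so wt% Si = 65.157/273.089 × 100 = 23.86%.
M((Mg_0.18Fe_0.82)_2SiO_4) = 192.417 g/mol, so wt% Si = 28.085/192.417 × 100 = 14.60%.
23.86 − 14.60 = 9.26 pp.

9.26 percentage points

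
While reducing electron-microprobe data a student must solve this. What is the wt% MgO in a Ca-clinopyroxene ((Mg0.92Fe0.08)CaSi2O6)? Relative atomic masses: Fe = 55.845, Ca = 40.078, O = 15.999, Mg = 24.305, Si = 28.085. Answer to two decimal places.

16.93 wt%

Formula mass = 219.070 g/mol.
0.92 Mg → 0.9200 mol MgO per formula unit; M(MgO) = 40.304, so MgO mass = 37.080 g.
37.080/219.070 × 100 = 16.93 wt%.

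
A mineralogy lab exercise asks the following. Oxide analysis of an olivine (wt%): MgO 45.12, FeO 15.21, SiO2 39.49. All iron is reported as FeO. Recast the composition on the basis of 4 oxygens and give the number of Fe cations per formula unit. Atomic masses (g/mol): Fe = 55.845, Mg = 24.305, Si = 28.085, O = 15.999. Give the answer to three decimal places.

0.320 Fe apfu

45.12 wt% MgO ÷ 40.304 g/mol = 1.11949 mol, giving 1.11949 Mg and 1.11949 O.
15.21 wt% FeO ÷ 71.844 g/mol = 0.21171 mol, giving 0.21171 Fe and 0.21171 O.
39.49 wt% SiO2 ÷ 60.083 g/mol = 0.65726 mol, giving 0.65726 Si and 1.31452 O.
Oxygen sums to 2.64572; scaling by 4/2.64572 = 1.51188 puts the formula on 4 O.
Fe: 0.21171 × 1.51188 = 0.320 atoms per formula unit.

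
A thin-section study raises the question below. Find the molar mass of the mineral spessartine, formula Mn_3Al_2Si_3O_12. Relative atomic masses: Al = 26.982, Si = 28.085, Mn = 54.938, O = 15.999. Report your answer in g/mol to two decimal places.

495.02 g/mol

Mn: 3 × 54.938 = 164.8140
Al: 2 × 26.982 = 53.9640
Si: 3 × 28.085 = 84.2550
O: 12 × 15.999 = 191.9880
Summing the contributions gives the formula mass.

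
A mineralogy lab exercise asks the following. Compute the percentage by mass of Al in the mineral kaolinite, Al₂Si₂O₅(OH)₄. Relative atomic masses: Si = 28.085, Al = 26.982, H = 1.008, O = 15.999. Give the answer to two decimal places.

20.90 mass %

Molar mass of Al₂Si₂O₅(OH)₄: 2*26.982 + 2*28.085 + 9*15.999 + 4*1.008 = 258.157 g/mol.
Mass of Al per formula unit: 2 × 26.982 = 53.964 g.
Weight fraction Al = 53.964 / 258.157 = 0.2090.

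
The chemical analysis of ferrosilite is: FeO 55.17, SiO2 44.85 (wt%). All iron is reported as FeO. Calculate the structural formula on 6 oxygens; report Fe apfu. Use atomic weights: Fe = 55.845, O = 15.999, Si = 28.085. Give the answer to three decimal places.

2.038 Fe apfu

FeO: 55.17/71.844 = 0.76791 mol → 0.76791 mol Fe, 0.76791 mol O.
SiO2: 44.85/60.083 = 0.74647 mol → 0.74647 mol Si, 1.49294 mol O.
Total oxygen = 2.26085 mol. Normalization factor = 6/2.26085 = 2.65387.
Fe per 6 O = 0.76791 × 2.65387 = 2.038.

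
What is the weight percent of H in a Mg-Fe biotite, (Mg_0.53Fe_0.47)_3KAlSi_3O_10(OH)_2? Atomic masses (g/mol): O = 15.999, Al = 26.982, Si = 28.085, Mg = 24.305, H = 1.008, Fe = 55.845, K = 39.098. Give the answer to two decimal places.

0.44 wt%

Formula mass = 1.59·24.305 + 1.41·55.845 + 1·39.098 + 1·26.982 + 3·28.085 + 12·15.999 + 2·1.008 = 461.725 g/mol, of which 2.016 g is H.
So H makes up 2.016/461.725 = 0.0044 of the mass, i.e. 0.44%.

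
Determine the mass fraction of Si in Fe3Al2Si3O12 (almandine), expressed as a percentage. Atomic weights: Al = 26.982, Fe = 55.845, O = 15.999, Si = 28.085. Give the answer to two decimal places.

16.93 wt%

Molar mass of Fe3Al2Si3O12: 3×55.845 + 2×26.982 + 3×28.085 + 12×15.999 = 497.742 g/mol.
Mass of Si per formula unit: 3 × 28.085 = 84.255 g.
Weight fraction Si = 84.255 / 497.742 = 0.1693.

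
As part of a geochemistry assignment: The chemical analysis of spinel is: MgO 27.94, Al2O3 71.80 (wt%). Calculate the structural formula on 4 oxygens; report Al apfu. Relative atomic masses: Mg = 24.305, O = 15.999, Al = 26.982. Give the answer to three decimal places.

2.008 Al apfu

MgO (M=40.304): mol = 0.69323; Mg = 0.69323, O = 0.69323.
Al2O3 (M=101.961): mol = 0.70419; Al = 1.40838, O = 2.11257.
ΣO = 2.80580; factor = 4/ΣO = 1.42562.
Al apfu = 1.40838 × 1.42562 = 2.008.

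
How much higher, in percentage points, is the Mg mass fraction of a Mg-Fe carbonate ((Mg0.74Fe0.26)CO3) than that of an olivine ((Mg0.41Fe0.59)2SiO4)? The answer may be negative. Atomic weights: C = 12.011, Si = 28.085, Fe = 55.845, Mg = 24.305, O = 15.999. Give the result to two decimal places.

8.24 percentage points

Mg in (Mg0.74Fe0.26)CO3: molar mass 92.513 g/mol; 0.74×24.305 = 17.986 g → 19.44 wt%.
Mg in (Mg0.41Fe0.59)2SiO4: molar mass 177.908 g/mol; 0.82×24.305 = 19.930 g → 11.20 wt%.
Difference = 19.44 − 11.20 = 8.24 percentage points.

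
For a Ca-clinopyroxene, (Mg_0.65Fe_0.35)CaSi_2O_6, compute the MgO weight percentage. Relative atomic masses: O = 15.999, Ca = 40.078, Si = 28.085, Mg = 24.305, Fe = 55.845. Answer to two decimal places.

Formula mass = 227.586 g/mol.
0.65 Mg → 0.6500 mol MgO per formula unit; M(MgO) = 40.304, so MgO mass = 26.198 g.
26.198/227.586 × 100 = 11.51 wt%.

11.51 wt%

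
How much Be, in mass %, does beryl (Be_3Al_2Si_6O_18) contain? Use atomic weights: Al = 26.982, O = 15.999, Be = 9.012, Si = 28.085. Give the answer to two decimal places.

Molar mass of Be_3Al_2Si_6O_18: 3×9.012 + 2×26.982 + 6×28.085 + 18×15.999 = 537.492 g/mol.
Mass of Be per formula unit: 3 × 9.012 = 27.036 g.
Weight fraction Be = 27.036 / 537.492 = 0.0503.

5.03 mass %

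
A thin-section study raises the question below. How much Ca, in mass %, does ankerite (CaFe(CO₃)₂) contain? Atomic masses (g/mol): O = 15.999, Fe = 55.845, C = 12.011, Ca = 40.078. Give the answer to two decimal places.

18.56 mass %

Molar mass of CaFe(CO₃)₂: 1*40.078 + 1*55.845 + 2*12.011 + 6*15.999 = 215.939 g/mol.
Mass of Ca per formula unit: 1 × 40.078 = 40.078 g.
Weight fraction Ca = 40.078 / 215.939 = 0.1856.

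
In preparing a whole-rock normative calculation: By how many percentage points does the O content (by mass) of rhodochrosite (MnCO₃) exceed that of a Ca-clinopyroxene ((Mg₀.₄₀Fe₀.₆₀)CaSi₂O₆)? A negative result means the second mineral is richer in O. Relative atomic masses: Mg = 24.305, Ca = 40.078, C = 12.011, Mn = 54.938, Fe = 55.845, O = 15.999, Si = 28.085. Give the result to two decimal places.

M(MnCO₃) = 114.946 g/mol, so wt% O = 47.997/114.946 × 100 = 41.76%.
M((Mg₀.₄₀Fe₀.₆₀)CaSi₂O₆) = 235.471 g/mol, so wt% O = 95.994/235.471 × 100 = 40.77%.
41.76 − 40.77 = 0.99 pp.

0.99 percentage points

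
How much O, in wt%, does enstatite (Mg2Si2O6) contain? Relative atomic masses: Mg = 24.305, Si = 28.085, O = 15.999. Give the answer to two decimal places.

47.81 wt%

M(Mg2Si2O6) = 200.774 g/mol.
O contributes 6 × 15.999 = 95.994 g per mole.
95.994/200.774 = 0.4781 → 47.81%.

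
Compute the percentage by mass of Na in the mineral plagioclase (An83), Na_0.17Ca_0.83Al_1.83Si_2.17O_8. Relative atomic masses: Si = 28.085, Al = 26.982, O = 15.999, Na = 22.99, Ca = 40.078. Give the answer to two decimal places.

Molar mass of Na_0.17Ca_0.83Al_1.83Si_2.17O_8: 0.17×22.99 + 0.83×40.078 + 1.83×26.982 + 2.17×28.085 + 8×15.999 = 275.487 g/mol.
Mass of Na per formula unit: 0.17 × 22.99 = 3.908 g.
Weight fraction Na = 3.908 / 275.487 = 0.0142.

1.42 wt%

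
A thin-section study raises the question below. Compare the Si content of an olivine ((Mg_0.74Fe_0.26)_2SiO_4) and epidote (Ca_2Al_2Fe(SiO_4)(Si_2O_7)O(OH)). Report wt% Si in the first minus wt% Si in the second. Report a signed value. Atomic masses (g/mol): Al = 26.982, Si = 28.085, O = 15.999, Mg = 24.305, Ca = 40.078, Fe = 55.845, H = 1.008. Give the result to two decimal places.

0.44 percentage points

M((Mg_0.74Fe_0.26)_2SiO_4) = 157.092 g/mol, so wt% Si = 28.085/157.092 × 100 = 17.88%.
M(Ca_2Al_2Fe(SiO_4)(Si_2O_7)O(OH)) = 483.215 g/mol, so wt% Si = 84.255/483.215 × 100 = 17.44%.
17.88 − 17.44 = 0.44 pp.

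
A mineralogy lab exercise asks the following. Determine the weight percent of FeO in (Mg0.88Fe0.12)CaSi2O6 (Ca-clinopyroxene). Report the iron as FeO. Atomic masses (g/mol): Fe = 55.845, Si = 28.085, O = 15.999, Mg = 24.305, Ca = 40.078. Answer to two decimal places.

M((Mg0.88Fe0.12)CaSi2O6) = 220.332 g/mol; M(FeO) = 71.844 g/mol.
Moles FeO per formula unit = 0.12 Fe ÷ 1 = 0.1200.
FeO fraction = (0.1200 × 71.844) / 220.332 = 8.621/220.332 = 0.0391.

3.91 wt%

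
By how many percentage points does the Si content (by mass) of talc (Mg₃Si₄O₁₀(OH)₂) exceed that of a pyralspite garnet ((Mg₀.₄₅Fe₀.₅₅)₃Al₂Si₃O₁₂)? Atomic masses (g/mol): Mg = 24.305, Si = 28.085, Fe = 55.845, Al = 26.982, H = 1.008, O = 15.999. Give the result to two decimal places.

11.11 percentage points

Si in Mg₃Si₄O₁₀(OH)₂: molar mass 379.259 g/mol; 4×28.085 = 112.340 g → 29.62 wt%.
Si in (Mg₀.₄₅Fe₀.₅₅)₃Al₂Si₃O₁₂: molar mass 455.163 g/mol; 3×28.085 = 84.255 g → 18.51 wt%.
Difference = 29.62 − 18.51 = 11.11 percentage points.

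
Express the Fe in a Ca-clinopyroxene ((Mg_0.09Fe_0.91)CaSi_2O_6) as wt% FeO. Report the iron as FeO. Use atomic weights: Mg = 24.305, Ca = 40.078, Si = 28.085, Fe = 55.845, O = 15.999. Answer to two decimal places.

26.66 wt%

Molar mass of (Mg_0.09Fe_0.91)CaSi_2O_6 = 0.09×24.305 + 0.91×55.845 + 1×40.078 + 2×28.085 + 6×15.999 = 245.248 g/mol.
Each formula unit contains 0.91 Fe, equivalent to 0.91/1 = 0.9100 mol FeO.
M(FeO) = 1×55.845 + 1×15.999 = 71.844 g/mol.
Mass of FeO per formula unit = 0.9100 × 71.844 = 65.378 g.
FeO wt% = 65.378 / 245.248 × 100 = 26.66%.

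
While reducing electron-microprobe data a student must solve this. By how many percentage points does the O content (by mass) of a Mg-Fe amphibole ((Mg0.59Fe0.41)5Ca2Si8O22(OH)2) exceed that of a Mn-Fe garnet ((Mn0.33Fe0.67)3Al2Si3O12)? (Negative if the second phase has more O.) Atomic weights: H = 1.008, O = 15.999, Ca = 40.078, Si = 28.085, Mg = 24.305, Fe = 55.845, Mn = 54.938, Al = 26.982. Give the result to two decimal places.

M((Mg0.59Fe0.41)5Ca2Si8O22(OH)2) = 877.010 g/mol, so wt% O = 383.976/877.010 × 100 = 43.78%.
M((Mn0.33Fe0.67)3Al2Si3O12) = 496.844 g/mol, so wt% O = 191.988/496.844 × 100 = 38.64%.
43.78 − 38.64 = 5.14 pp.

5.14 percentage points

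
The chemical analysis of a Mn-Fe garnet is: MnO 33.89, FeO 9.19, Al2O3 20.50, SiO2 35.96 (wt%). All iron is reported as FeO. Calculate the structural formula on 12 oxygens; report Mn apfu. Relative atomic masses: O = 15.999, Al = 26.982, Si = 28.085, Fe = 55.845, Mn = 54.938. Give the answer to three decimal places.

2.383 Mn apfu

33.89 wt% MnO ÷ 70.937 g/mol = 0.47775 mol, giving 0.47775 Mn and 0.47775 O.
9.19 wt% FeO ÷ 71.844 g/mol = 0.12792 mol, giving 0.12792 Fe and 0.12792 O.
20.50 wt% Al2O3 ÷ 101.961 g/mol = 0.20106 mol, giving 0.40212 Al and 0.60318 O.
35.96 wt% SiO2 ÷ 60.083 g/mol = 0.59851 mol, giving 0.59851 Si and 1.19702 O.
Oxygen sums to 2.40587; scaling by 12/2.40587 = 4.98780 puts the formula on 12 O.
Mn: 0.47775 × 4.98780 = 2.383 atoms per formula unit.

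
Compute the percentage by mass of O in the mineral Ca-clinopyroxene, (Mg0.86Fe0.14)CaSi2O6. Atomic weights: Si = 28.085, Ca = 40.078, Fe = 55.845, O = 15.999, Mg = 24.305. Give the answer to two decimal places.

M((Mg0.86Fe0.14)CaSi2O6) = 220.963 g/mol.
O contributes 6 × 15.999 = 95.994 g per mole.
95.994/220.963 = 0.4344 → 43.44%.

43.44 wt%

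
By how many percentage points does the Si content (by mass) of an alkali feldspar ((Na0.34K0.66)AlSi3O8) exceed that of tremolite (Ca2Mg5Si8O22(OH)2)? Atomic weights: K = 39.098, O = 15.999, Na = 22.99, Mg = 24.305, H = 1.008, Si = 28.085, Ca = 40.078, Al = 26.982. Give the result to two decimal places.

3.22 percentage points

Si in (Na0.34K0.66)AlSi3O8: molar mass 272.850 g/mol; 3×28.085 = 84.255 g → 30.88 wt%.
Si in Ca2Mg5Si8O22(OH)2: molar mass 812.353 g/mol; 8×28.085 = 224.680 g → 27.66 wt%.
Difference = 30.88 − 27.66 = 3.22 percentage points.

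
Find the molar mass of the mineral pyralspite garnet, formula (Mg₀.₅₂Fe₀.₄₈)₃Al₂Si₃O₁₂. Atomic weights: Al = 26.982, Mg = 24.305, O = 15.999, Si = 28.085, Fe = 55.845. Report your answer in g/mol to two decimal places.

448.54 g/mol

Mg: 1.56 × 24.305 = 37.9158
Fe: 1.44 × 55.845 = 80.4168
Al: 2 × 26.982 = 53.9640
Si: 3 × 28.085 = 84.2550
O: 12 × 15.999 = 191.9880
Summing the contributions gives the formula mass.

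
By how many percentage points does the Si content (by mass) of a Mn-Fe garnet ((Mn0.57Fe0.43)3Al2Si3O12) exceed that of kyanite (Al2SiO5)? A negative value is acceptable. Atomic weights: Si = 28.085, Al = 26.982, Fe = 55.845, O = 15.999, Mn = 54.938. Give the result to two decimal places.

-0.35 percentage points

Si in (Mn0.57Fe0.43)3Al2Si3O12: molar mass 496.191 g/mol; 3×28.085 = 84.255 g → 16.98 wt%.
Si in Al2SiO5: molar mass 162.044 g/mol; 1×28.085 = 28.085 g → 17.33 wt%.
Difference = 16.98 − 17.33 = -0.35 percentage points.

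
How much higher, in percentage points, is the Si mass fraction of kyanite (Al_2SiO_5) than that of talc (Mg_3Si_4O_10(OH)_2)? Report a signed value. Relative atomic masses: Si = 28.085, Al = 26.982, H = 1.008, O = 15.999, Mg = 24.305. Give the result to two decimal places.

M(Al_2SiO_5) = 162.044 g/mol, so wt% Si = 28.085/162.044 × 100 = 17.33%.
M(Mg_3Si_4O_10(OH)_2) = 379.259 g/mol, so wt% Si = 112.340/379.259 × 100 = 29.62%.
17.33 − 29.62 = -12.29 pp.

-12.29 percentage points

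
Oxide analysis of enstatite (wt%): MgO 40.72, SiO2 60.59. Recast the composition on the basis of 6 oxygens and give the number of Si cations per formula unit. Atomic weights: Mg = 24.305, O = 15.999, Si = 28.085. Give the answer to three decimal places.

1.999 Si apfu

MgO (M=40.304): mol = 1.01032; Mg = 1.01032, O = 1.01032.
SiO2 (M=60.083): mol = 1.00844; Si = 1.00844, O = 2.01688.
ΣO = 3.02720; factor = 6/ΣO = 1.98203.
Si apfu = 1.00844 × 1.98203 = 1.999.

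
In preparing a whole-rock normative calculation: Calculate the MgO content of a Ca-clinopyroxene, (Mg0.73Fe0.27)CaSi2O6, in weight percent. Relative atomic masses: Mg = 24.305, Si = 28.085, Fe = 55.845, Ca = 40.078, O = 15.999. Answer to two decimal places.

13.07 wt%

Formula mass = 225.063 g/mol.
0.73 Mg → 0.7300 mol MgO per formula unit; M(MgO) = 40.304, so MgO mass = 29.422 g.
29.422/225.063 × 100 = 13.07 wt%.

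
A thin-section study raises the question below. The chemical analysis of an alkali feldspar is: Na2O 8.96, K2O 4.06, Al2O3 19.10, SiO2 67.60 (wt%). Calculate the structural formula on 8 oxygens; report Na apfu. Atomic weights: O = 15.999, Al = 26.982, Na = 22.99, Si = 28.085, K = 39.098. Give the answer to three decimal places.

0.771 Na apfu

8.96 wt% Na2O ÷ 61.979 g/mol = 0.14457 mol, giving 0.28914 Na and 0.14457 O.
4.06 wt% K2O ÷ 94.195 g/mol = 0.04310 mol, giving 0.08620 K and 0.04310 O.
19.10 wt% Al2O3 ÷ 101.961 g/mol = 0.18733 mol, giving 0.37466 Al and 0.56199 O.
67.60 wt% SiO2 ÷ 60.083 g/mol = 1.12511 mol, giving 1.12511 Si and 2.25022 O.
Oxygen sums to 2.99988; scaling by 8/2.99988 = 2.66677 puts the formula on 8 O.
Na: 0.28914 × 2.66677 = 0.771 atoms per formula unit.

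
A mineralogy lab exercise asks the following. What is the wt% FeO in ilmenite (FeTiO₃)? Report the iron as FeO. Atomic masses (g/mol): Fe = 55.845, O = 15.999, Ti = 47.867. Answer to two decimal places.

Molar mass of FeTiO₃ = 1×55.845 + 1×47.867 + 3×15.999 = 151.709 g/mol.
Each formula unit contains 1 Fe, equivalent to 1/1 = 1.0000 mol FeO.
M(FeO) = 1×55.845 + 1×15.999 = 71.844 g/mol.
Mass of FeO per formula unit = 1.0000 × 71.844 = 71.844 g.
FeO wt% = 71.844 / 151.709 × 100 = 47.36%.

47.36 wt%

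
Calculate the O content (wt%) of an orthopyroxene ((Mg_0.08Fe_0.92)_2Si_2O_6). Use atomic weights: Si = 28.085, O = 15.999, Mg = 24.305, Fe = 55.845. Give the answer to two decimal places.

37.09 wt%

Formula mass = 0.16·24.305 + 1.84·55.845 + 2·28.085 + 6·15.999 = 258.808 g/mol, of which 95.994 g is O.
So O makes up 95.994/258.808 = 0.3709 of the mass, i.e. 37.09%.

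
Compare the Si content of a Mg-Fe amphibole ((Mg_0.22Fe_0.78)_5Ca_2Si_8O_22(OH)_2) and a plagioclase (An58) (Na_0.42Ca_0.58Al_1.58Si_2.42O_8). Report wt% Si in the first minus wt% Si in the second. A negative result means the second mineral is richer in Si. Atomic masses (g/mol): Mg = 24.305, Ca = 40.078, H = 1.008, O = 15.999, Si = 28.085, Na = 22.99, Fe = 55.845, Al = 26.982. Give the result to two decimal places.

-1.01 percentage points

M((Mg_0.22Fe_0.78)_5Ca_2Si_8O_22(OH)_2) = 935.359 g/mol, so wt% Si = 224.680/935.359 × 100 = 24.02%.
M(Na_0.42Ca_0.58Al_1.58Si_2.42O_8) = 271.490 g/mol, so wt% Si = 67.966/271.490 × 100 = 25.03%.
24.02 − 25.03 = -1.01 pp.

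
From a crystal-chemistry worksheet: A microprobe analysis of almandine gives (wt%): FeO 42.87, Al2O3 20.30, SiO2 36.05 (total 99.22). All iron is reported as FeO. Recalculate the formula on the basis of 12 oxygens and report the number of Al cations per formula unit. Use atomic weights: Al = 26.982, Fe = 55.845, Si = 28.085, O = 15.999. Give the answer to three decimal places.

FeO (M=71.844): mol = 0.59671; Fe = 0.59671, O = 0.59671.
Al2O3 (M=101.961): mol = 0.19910; Al = 0.39820, O = 0.59730.
SiO2 (M=60.083): mol = 0.60000; Si = 0.60000, O = 1.20000.
ΣO = 2.39401; factor = 12/ΣO = 5.01251.
Al apfu = 0.39820 × 5.01251 = 1.996.

1.996 Al apfu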